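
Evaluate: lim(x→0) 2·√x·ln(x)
This is a 0·∞ indeterminate form.

Rewrite 0·∞ as a quotient (0/0 or ∞/∞ form), then apply L'Hôpital's rule:
  lim(x→0) 2·√x·ln(x) = 0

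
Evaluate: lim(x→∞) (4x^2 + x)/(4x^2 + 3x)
This is an ∞/∞ indeterminate form.

Apply L'Hôpital's rule: differentiate numerator and denominator separately.
  f(x) = 4·x^2 + x   ⇒   f'(x) = 8·x + 1
  g(x) = 4·x^2 + 3·x   ⇒   g'(x) = 8·x + 3
  lim(x→∞) f'(x)/g'(x) = lim(x→∞) (8·x + 1)/(8·x + 3)
  = 1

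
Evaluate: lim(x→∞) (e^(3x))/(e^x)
This is an ∞/∞ indeterminate form.

Apply L'Hôpital's rule: differentiate numerator and denominator separately.
  f(x) = e^(3·x)   ⇒   f'(x) = 3·e^(3·x)
  g(x) = e^(x)   ⇒   g'(x) = e^(x)
  lim(x→∞) f'(x)/g'(x) = lim(x→∞) (3·e^(3·x))/(e^(x))
  = ∞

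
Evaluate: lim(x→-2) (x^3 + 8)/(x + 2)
This is a standard limit.

Factor or rationalize the expression:
  lim(x→-2) (x^3 + 8)/(x + 2) = 12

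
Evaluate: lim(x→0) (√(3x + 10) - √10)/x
This is a standard limit.

Factor or rationalize the expression:
  lim(x→0) (√(3x + 10) - √10)/x = 3·sqrt(10)/20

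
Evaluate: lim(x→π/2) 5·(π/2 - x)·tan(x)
This is a 0·∞ indeterminate form.

Rewrite 0·∞ as a quotient (0/0 or ∞/∞ form), then apply L'Hôpital's rule:
  lim(x→π/2) 5·(π/2 - x)·tan(x) = 5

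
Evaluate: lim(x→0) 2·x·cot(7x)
This is a 0·∞ indeterminate form.

Rewrite 0·∞ as a quotient (0/0 or ∞/∞ form), then apply L'Hôpital's rule:
  lim(x→0) 2·x·cot(7x) = 2/7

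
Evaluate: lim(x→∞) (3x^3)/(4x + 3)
This is an ∞/∞ indeterminate form.

Apply L'Hôpital's rule: differentiate numerator and denominator separately.
  f(x) = 3·x^3   ⇒   f'(x) = 9·x^2
  g(x) = 4·x + 3   ⇒   g'(x) = 4
  lim(x→∞) f'(x)/g'(x) = lim(x→∞) (9·x^2)/(4)
  = ∞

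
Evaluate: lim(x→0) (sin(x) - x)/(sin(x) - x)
This is a 0/0 indeterminate form.

Apply L'Hôpital's rule: differentiate numerator and denominator separately.
  f(x) = -x + sin(x)   ⇒   f'(x) = cos(x) - 1
  g(x) = -x + sin(x)   ⇒   g'(x) = cos(x) - 1
  lim(x→0) f'(x)/g'(x) = lim(x→0) (cos(x) - 1)/(cos(x) - 1)
  = 1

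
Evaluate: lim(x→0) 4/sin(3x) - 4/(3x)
This is an ∞-∞ indeterminate form.

Combine fractions or rationalize to convert ∞-∞ to 0/0 form:
  lim(x→0) 4/sin(3x) - 4/(3x) = 0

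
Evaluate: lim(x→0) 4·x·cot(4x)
This is a 0·∞ indeterminate form.

Rewrite 0·∞ as a quotient (0/0 or ∞/∞ form), then apply L'Hôpital's rule:
  lim(x→0) 4·x·cot(4x) = 1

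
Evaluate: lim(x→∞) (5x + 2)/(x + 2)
This is an ∞/∞ indeterminate form.

Apply L'Hôpital's rule: differentiate numerator and denominator separately.
  f(x) = 5·x + 2   ⇒   f'(x) = 5
  g(x) = x + 2   ⇒   g'(x) = 1
  lim(x→∞) f'(x)/g'(x) = lim(x→∞) (5)/(1)
  = 5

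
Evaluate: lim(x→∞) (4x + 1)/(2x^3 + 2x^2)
This is an ∞/∞ indeterminate form.

Apply L'Hôpital's rule: differentiate numerator and denominator separately.
  f(x) = 4·x + 1   ⇒   f'(x) = 4
  g(x) = 2·x^3 + 2·x^2   ⇒   g'(x) = 6·x^2 + 4·x
  lim(x→∞) f'(x)/g'(x) = lim(x→∞) (4)/(6·x^2 + 4·x)
  = 0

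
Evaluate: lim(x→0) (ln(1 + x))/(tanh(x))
This is a 0/0 indeterminate form.

Apply L'Hôpital's rule: differentiate numerator and denominator separately.
  f(x) = ln(x + 1)   ⇒   f'(x) = 1/(x + 1)
  g(x) = tanh(x)   ⇒   g'(x) = 1 - tanh(x)^2
  lim(x→0) f'(x)/g'(x) = lim(x→0) (1/(x + 1))/(1 - tanh(x)^2)
  = 1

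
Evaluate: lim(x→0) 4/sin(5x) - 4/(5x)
This is an ∞-∞ indeterminate form.

Combine fractions or rationalize to convert ∞-∞ to 0/0 form:
  lim(x→0) 4/sin(5x) - 4/(5x) = 0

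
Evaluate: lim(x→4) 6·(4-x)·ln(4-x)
This is a 0·∞ indeterminate form.

Rewrite 0·∞ as a quotient (0/0 or ∞/∞ form), then apply L'Hôpital's rule:
  lim(x→4) 6·(4-x)·ln(4-x) = 0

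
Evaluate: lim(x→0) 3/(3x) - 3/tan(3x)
This is an ∞-∞ indeterminate form.

Combine fractions or rationalize to convert ∞-∞ to 0/0 form:
  lim(x→0) 3/(3x) - 3/tan(3x) = 0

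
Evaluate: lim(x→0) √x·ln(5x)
This is a 0·∞ indeterminate form.

Rewrite 0·∞ as a quotient (0/0 or ∞/∞ form), then apply L'Hôpital's rule:
  lim(x→0) √x·ln(5x) = 0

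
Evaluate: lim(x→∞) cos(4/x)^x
This is an exponential indeterminate form.

For exponential indeterminate forms, take the natural log:
  Let L = lim(x→∞) cos(4/x)^x
  Then ln(L) = lim(x→∞) [exponent × ln(base)]
  Evaluate using L'Hôpital or standard limits, then exponentiate.
  L = 1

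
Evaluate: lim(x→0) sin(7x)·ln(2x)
This is a 0·∞ indeterminate form.

Rewrite 0·∞ as a quotient (0/0 or ∞/∞ form), then apply L'Hôpital's rule:
  lim(x→0) sin(7x)·ln(2x) = 0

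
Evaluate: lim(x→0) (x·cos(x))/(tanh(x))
This is a 0/0 indeterminate form.

Apply L'Hôpital's rule: differentiate numerator and denominator separately.
  f(x) = x·cos(x)   ⇒   f'(x) = -x·sin(x) + cos(x)
  g(x) = tanh(x)   ⇒   g'(x) = 1 - tanh(x)^2
  lim(x→0) f'(x)/g'(x) = lim(x→0) (-x·sin(x) + cos(x))/(1 - tanh(x)^2)
  = 1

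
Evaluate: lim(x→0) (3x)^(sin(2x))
This is an exponential indeterminate form.

For exponential indeterminate forms, take the natural log:
  Let L = lim(x→0) (3x)^(sin(2x))
  Then ln(L) = lim(x→0) [exponent × ln(base)]
  Evaluate using L'Hôpital or standard limits, then exponentiate.
  L = 1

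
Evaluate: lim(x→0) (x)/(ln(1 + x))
This is a 0/0 indeterminate form.

Apply L'Hôpital's rule: differentiate numerator and denominator separately.
  f(x) = x   ⇒   f'(x) = 1
  g(x) = ln(x + 1)   ⇒   g'(x) = 1/(x + 1)
  lim(x→0) f'(x)/g'(x) = lim(x→0) (1)/(1/(x + 1))
  = 1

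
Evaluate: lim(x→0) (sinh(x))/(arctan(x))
This is a 0/0 indeterminate form.

Apply L'Hôpital's rule: differentiate numerator and denominator separately.
  f(x) = sinh(x)   ⇒   f'(x) = cosh(x)
  g(x) = atan(x)   ⇒   g'(x) = 1/(x^2 + 1)
  lim(x→0) f'(x)/g'(x) = lim(x→0) (cosh(x))/(1/(x^2 + 1))
  = 1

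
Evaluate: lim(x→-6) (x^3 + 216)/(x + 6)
This is a standard limit.

Factor or rationalize the expression:
  lim(x→-6) (x^3 + 216)/(x + 6) = 108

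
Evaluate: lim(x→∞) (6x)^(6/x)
This is an exponential indeterminate form.

For exponential indeterminate forms, take the natural log:
  Let L = lim(x→∞) (6x)^(6/x)
  Then ln(L) = lim(x→∞) [exponent × ln(base)]
  Evaluate using L'Hôpital or standard limits, then exponentiate.
  L = 1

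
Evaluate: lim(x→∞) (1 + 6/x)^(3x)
This is an exponential indeterminate form.

For exponential indeterminate forms, take the natural log:
  Let L = lim(x→∞) (1 + 6/x)^(3x)
  Then ln(L) = lim(x→∞) [exponent × ln(base)]
  Evaluate using L'Hôpital or standard limits, then exponentiate.
  L = e^(18)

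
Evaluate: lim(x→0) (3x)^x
This is an exponential indeterminate form.

For exponential indeterminate forms, take the natural log:
  Let L = lim(x→0) (3x)^x
  Then ln(L) = lim(x→0) [exponent × ln(base)]
  Evaluate using L'Hôpital or standard limits, then exponentiate.
  L = 1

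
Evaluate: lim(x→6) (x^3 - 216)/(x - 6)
This is a standard limit.

Factor or rationalize the expression:
  lim(x→6) (x^3 - 216)/(x - 6) = 108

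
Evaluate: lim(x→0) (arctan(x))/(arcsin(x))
This is a 0/0 indeterminate form.

Apply L'Hôpital's rule: differentiate numerator and denominator separately.
  f(x) = atan(x)   ⇒   f'(x) = 1/(x^2 + 1)
  g(x) = asin(x)   ⇒   g'(x) = 1/sqrt(1 - x^2)
  lim(x→0) f'(x)/g'(x) = lim(x→0) (1/(x^2 + 1))/(1/sqrt(1 - x^2))
  = 1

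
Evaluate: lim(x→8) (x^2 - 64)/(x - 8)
This is a standard limit.

Factor or rationalize the expression:
  lim(x→8) (x^2 - 64)/(x - 8) = 16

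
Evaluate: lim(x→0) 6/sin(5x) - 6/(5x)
This is an ∞-∞ indeterminate form.

Combine fractions or rationalize to convert ∞-∞ to 0/0 form:
  lim(x→0) 6/sin(5x) - 6/(5x) = 0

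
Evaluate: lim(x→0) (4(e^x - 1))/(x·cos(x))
This is a 0/0 indeterminate form.

Apply L'Hôpital's rule: differentiate numerator and denominator separately.
  f(x) = 4·e^(x) - 4   ⇒   f'(x) = 4·e^(x)
  g(x) = x·cos(x)   ⇒   g'(x) = -x·sin(x) + cos(x)
  lim(x→0) f'(x)/g'(x) = lim(x→0) (4·e^(x))/(-x·sin(x) + cos(x))
  = 4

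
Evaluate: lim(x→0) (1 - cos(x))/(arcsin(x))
This is a 0/0 indeterminate form.

Apply L'Hôpital's rule: differentiate numerator and denominator separately.
  f(x) = 1 - cos(x)   ⇒   f'(x) = sin(x)
  g(x) = asin(x)   ⇒   g'(x) = 1/sqrt(1 - x^2)
  lim(x→0) f'(x)/g'(x) = lim(x→0) (sin(x))/(1/sqrt(1 - x^2))
  = 0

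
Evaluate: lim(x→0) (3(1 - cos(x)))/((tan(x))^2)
This is a 0/0 indeterminate form.

Apply L'Hôpital's rule: differentiate numerator and denominator separately.
  f(x) = 3 - 3·cos(x)   ⇒   f'(x) = 3·sin(x)
  g(x) = tan(x)^2   ⇒   g'(x) = (2·tan(x)^2 + 2)·tan(x)
  lim(x→0) f'(x)/g'(x) = lim(x→0) (3·sin(x))/((2·tan(x)^2 + 2)·tan(x))
  = 3/2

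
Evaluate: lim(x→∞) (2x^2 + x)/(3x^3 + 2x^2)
This is an ∞/∞ indeterminate form.

Apply L'Hôpital's rule: differentiate numerator and denominator separately.
  f(x) = 2·x^2 + x   ⇒   f'(x) = 4·x + 1
  g(x) = 3·x^3 + 2·x^2   ⇒   g'(x) = 9·x^2 + 4·x
  lim(x→∞) f'(x)/g'(x) = lim(x→∞) (4·x + 1)/(9·x^2 + 4·x)
  = 0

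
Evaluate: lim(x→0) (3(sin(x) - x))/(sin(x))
This is a 0/0 indeterminate form.

Apply L'Hôpital's rule: differentiate numerator and denominator separately.
  f(x) = -3·x + 3·sin(x)   ⇒   f'(x) = 3·cos(x) - 3
  g(x) = sin(x)   ⇒   g'(x) = cos(x)
  lim(x→0) f'(x)/g'(x) = lim(x→0) (3·cos(x) - 3)/(cos(x))
  = 0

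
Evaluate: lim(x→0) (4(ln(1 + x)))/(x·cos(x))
This is a 0/0 indeterminate form.

Apply L'Hôpital's rule: differentiate numerator and denominator separately.
  f(x) = 4·ln(x + 1)   ⇒   f'(x) = 4/(x + 1)
  g(x) = x·cos(x)   ⇒   g'(x) = -x·sin(x) + cos(x)
  lim(x→0) f'(x)/g'(x) = lim(x→0) (4/(x + 1))/(-x·sin(x) + cos(x))
  = 4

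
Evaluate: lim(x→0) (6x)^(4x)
This is an exponential indeterminate form.

For exponential indeterminate forms, take the natural log:
  Let L = lim(x→0) (6x)^(4x)
  Then ln(L) = lim(x→0) [exponent × ln(base)]
  Evaluate using L'Hôpital or standard limits, then exponentiate.
  L = 1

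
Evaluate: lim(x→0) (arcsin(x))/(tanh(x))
This is a 0/0 indeterminate form.

Apply L'Hôpital's rule: differentiate numerator and denominator separately.
  f(x) = asin(x)   ⇒   f'(x) = 1/sqrt(1 - x^2)
  g(x) = tanh(x)   ⇒   g'(x) = 1 - tanh(x)^2
  lim(x→0) f'(x)/g'(x) = lim(x→0) (1/sqrt(1 - x^2))/(1 - tanh(x)^2)
  = 1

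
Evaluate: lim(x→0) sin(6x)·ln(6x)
This is a 0·∞ indeterminate form.

Rewrite 0·∞ as a quotient (0/0 or ∞/∞ form), then apply L'Hôpital's rule:
  lim(x→0) sin(6x)·ln(6x) = 0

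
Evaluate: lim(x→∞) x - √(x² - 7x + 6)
This is an ∞-∞ indeterminate form.

Combine fractions or rationalize to convert ∞-∞ to 0/0 form:
  lim(x→∞) x - √(x² - 7x + 6) = 7/2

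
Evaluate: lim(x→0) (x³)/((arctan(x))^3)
This is a 0/0 indeterminate form.

Apply L'Hôpital's rule: differentiate numerator and denominator separately.
  f(x) = x^3   ⇒   f'(x) = 3·x^2
  g(x) = atan(x)^3   ⇒   g'(x) = 3·atan(x)^2/(x^2 + 1)
  lim(x→0) f'(x)/g'(x) = lim(x→0) (3·x^2)/(3·atan(x)^2/(x^2 + 1))
  = 1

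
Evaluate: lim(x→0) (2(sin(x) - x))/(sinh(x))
This is a 0/0 indeterminate form.

Apply L'Hôpital's rule: differentiate numerator and denominator separately.
  f(x) = -2·x + 2·sin(x)   ⇒   f'(x) = 2·cos(x) - 2
  g(x) = sinh(x)   ⇒   g'(x) = cosh(x)
  lim(x→0) f'(x)/g'(x) = lim(x→0) (2·cos(x) - 2)/(cosh(x))
  = 0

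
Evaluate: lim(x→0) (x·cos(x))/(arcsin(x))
This is a 0/0 indeterminate form.

Apply L'Hôpital's rule: differentiate numerator and denominator separately.
  f(x) = x·cos(x)   ⇒   f'(x) = -x·sin(x) + cos(x)
  g(x) = asin(x)   ⇒   g'(x) = 1/sqrt(1 - x^2)
  lim(x→0) f'(x)/g'(x) = lim(x→0) (-x·sin(x) + cos(x))/(1/sqrt(1 - x^2))
  = 1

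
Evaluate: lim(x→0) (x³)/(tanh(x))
This is a 0/0 indeterminate form.

Apply L'Hôpital's rule: differentiate numerator and denominator separately.
  f(x) = x^3   ⇒   f'(x) = 3·x^2
  g(x) = tanh(x)   ⇒   g'(x) = 1 - tanh(x)^2
  lim(x→0) f'(x)/g'(x) = lim(x→0) (3·x^2)/(1 - tanh(x)^2)
  = 0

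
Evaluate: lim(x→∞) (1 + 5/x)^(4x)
This is an exponential indeterminate form.

For exponential indeterminate forms, take the natural log:
  Let L = lim(x→∞) (1 + 5/x)^(4x)
  Then ln(L) = lim(x→∞) [exponent × ln(base)]
  Evaluate using L'Hôpital or standard limits, then exponentiate.
  L = e^(20)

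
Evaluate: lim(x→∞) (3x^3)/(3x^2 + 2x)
This is an ∞/∞ indeterminate form.

Apply L'Hôpital's rule: differentiate numerator and denominator separately.
  f(x) = 3·x^3   ⇒   f'(x) = 9·x^2
  g(x) = 3·x^2 + 2·x   ⇒   g'(x) = 6·x + 2
  lim(x→∞) f'(x)/g'(x) = lim(x→∞) (9·x^2)/(6·x + 2)
  = ∞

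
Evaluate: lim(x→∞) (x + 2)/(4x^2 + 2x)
This is an ∞/∞ indeterminate form.

Apply L'Hôpital's rule: differentiate numerator and denominator separately.
  f(x) = x + 2   ⇒   f'(x) = 1
  g(x) = 4·x^2 + 2·x   ⇒   g'(x) = 8·x + 2
  lim(x→∞) f'(x)/g'(x) = lim(x→∞) (1)/(8·x + 2)
  = 0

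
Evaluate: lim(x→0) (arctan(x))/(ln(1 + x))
This is a 0/0 indeterminate form.

Apply L'Hôpital's rule: differentiate numerator and denominator separately.
  f(x) = atan(x)   ⇒   f'(x) = 1/(x^2 + 1)
  g(x) = ln(x + 1)   ⇒   g'(x) = 1/(x + 1)
  lim(x→0) f'(x)/g'(x) = lim(x→0) (1/(x^2 + 1))/(1/(x + 1))
  = 1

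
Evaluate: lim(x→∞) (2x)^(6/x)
This is an exponential indeterminate form.

For exponential indeterminate forms, take the natural log:
  Let L = lim(x→∞) (2x)^(6/x)
  Then ln(L) = lim(x→∞) [exponent × ln(base)]
  Evaluate using L'Hôpital or standard limits, then exponentiate.
  L = 1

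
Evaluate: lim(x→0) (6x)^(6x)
This is an exponential indeterminate form.

For exponential indeterminate forms, take the natural log:
  Let L = lim(x→0) (6x)^(6x)
  Then ln(L) = lim(x→0) [exponent × ln(base)]
  Evaluate using L'Hôpital or standard limits, then exponentiate.
  L = 1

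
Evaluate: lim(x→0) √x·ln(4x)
This is a 0·∞ indeterminate form.

Rewrite 0·∞ as a quotient (0/0 or ∞/∞ form), then apply L'Hôpital's rule:
  lim(x→0) √x·ln(4x) = 0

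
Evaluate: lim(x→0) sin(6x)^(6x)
This is an exponential indeterminate form.

For exponential indeterminate forms, take the natural log:
  Let L = lim(x→0) sin(6x)^(6x)
  Then ln(L) = lim(x→0) [exponent × ln(base)]
  Evaluate using L'Hôpital or standard limits, then exponentiate.
  L = 1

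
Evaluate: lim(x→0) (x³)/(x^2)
This is a 0/0 indeterminate form.

Apply L'Hôpital's rule: differentiate numerator and denominator separately.
  f(x) = x^3   ⇒   f'(x) = 3·x^2
  g(x) = x^2   ⇒   g'(x) = 2·x
  lim(x→0) f'(x)/g'(x) = lim(x→0) (3·x^2)/(2·x)
  = 0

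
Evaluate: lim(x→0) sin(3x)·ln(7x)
This is a 0·∞ indeterminate form.

Rewrite 0·∞ as a quotient (0/0 or ∞/∞ form), then apply L'Hôpital's rule:
  lim(x→0) sin(3x)·ln(7x) = 0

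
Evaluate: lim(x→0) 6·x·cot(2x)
This is a 0·∞ indeterminate form.

Rewrite 0·∞ as a quotient (0/0 or ∞/∞ form), then apply L'Hôpital's rule:
  lim(x→0) 6·x·cot(2x) = 3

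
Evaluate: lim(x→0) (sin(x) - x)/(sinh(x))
This is a 0/0 indeterminate form.

Apply L'Hôpital's rule: differentiate numerator and denominator separately.
  f(x) = -x + sin(x)   ⇒   f'(x) = cos(x) - 1
  g(x) = sinh(x)   ⇒   g'(x) = cosh(x)
  lim(x→0) f'(x)/g'(x) = lim(x→0) (cos(x) - 1)/(cosh(x))
  = 0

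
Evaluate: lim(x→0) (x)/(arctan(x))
This is a 0/0 indeterminate form.

Apply L'Hôpital's rule: differentiate numerator and denominator separately.
  f(x) = x   ⇒   f'(x) = 1
  g(x) = atan(x)   ⇒   g'(x) = 1/(x^2 + 1)
  lim(x→0) f'(x)/g'(x) = lim(x→0) (1)/(1/(x^2 + 1))
  = 1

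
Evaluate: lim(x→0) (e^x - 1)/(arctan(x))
This is a 0/0 indeterminate form.

Apply L'Hôpital's rule: differentiate numerator and denominator separately.
  f(x) = e^(x) - 1   ⇒   f'(x) = e^(x)
  g(x) = atan(x)   ⇒   g'(x) = 1/(x^2 + 1)
  lim(x→0) f'(x)/g'(x) = lim(x→0) (e^(x))/(1/(x^2 + 1))
  = 1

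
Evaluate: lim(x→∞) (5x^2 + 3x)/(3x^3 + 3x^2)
This is an ∞/∞ indeterminate form.

Apply L'Hôpital's rule: differentiate numerator and denominator separately.
  f(x) = 5·x^2 + 3·x   ⇒   f'(x) = 10·x + 3
  g(x) = 3·x^3 + 3·x^2   ⇒   g'(x) = 9·x^2 + 6·x
  lim(x→∞) f'(x)/g'(x) = lim(x→∞) (10·x + 3)/(9·x^2 + 6·x)
  = 0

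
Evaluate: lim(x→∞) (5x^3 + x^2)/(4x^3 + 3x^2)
This is an ∞/∞ indeterminate form.

Apply L'Hôpital's rule: differentiate numerator and denominator separately.
  f(x) = 5·x^3 + x^2   ⇒   f'(x) = 15·x^2 + 2·x
  g(x) = 4·x^3 + 3·x^2   ⇒   g'(x) = 12·x^2 + 6·x
  lim(x→∞) f'(x)/g'(x) = lim(x→∞) (15·x^2 + 2·x)/(12·x^2 + 6·x)
  = 5/4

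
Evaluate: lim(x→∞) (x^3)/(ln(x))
This is an ∞/∞ indeterminate form.

Apply L'Hôpital's rule: differentiate numerator and denominator separately.
  f(x) = x^3   ⇒   f'(x) = 3·x^2
  g(x) = ln(x)   ⇒   g'(x) = 1/x
  lim(x→∞) f'(x)/g'(x) = lim(x→∞) (3·x^2)/(1/x)
  = ∞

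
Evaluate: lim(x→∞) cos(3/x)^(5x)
This is an exponential indeterminate form.

For exponential indeterminate forms, take the natural log:
  Let L = lim(x→∞) cos(3/x)^(5x)
  Then ln(L) = lim(x→∞) [exponent × ln(base)]
  Evaluate using L'Hôpital or standard limits, then exponentiate.
  L = 1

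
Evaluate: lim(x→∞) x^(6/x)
This is an exponential indeterminate form.

For exponential indeterminate forms, take the natural log:
  Let L = lim(x→∞) x^(6/x)
  Then ln(L) = lim(x→∞) [exponent × ln(base)]
  Evaluate using L'Hôpital or standard limits, then exponentiate.
  L = 1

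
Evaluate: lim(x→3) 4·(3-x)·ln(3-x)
This is a 0·∞ indeterminate form.

Rewrite 0·∞ as a quotient (0/0 or ∞/∞ form), then apply L'Hôpital's rule:
  lim(x→3) 4·(3-x)·ln(3-x) = 0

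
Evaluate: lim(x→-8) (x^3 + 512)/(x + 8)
This is a standard limit.

Factor or rationalize the expression:
  lim(x→-8) (x^3 + 512)/(x + 8) = 192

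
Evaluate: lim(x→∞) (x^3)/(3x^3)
This is an ∞/∞ indeterminate form.

Apply L'Hôpital's rule: differentiate numerator and denominator separately.
  f(x) = x^3   ⇒   f'(x) = 3·x^2
  g(x) = 3·x^3   ⇒   g'(x) = 9·x^2
  lim(x→∞) f'(x)/g'(x) = lim(x→∞) (3·x^2)/(9·x^2)
  = 1/3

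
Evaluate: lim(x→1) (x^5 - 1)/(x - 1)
This is a standard limit.

Factor or rationalize the expression:
  lim(x→1) (x^5 - 1)/(x - 1) = 5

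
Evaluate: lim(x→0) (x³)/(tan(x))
This is a 0/0 indeterminate form.

Apply L'Hôpital's rule: differentiate numerator and denominator separately.
  f(x) = x^3   ⇒   f'(x) = 3·x^2
  g(x) = tan(x)   ⇒   g'(x) = tan(x)^2 + 1
  lim(x→0) f'(x)/g'(x) = lim(x→0) (3·x^2)/(tan(x)^2 + 1)
  = 0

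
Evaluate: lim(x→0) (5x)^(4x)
This is an exponential indeterminate form.

For exponential indeterminate forms, take the natural log:
  Let L = lim(x→0) (5x)^(4x)
  Then ln(L) = lim(x→0) [exponent × ln(base)]
  Evaluate using L'Hôpital or standard limits, then exponentiate.
  L = 1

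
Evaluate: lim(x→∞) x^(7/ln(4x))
This is an exponential indeterminate form.

For exponential indeterminate forms, take the natural log:
  Let L = lim(x→∞) x^(7/ln(4x))
  Then ln(L) = lim(x→∞) [exponent × ln(base)]
  Evaluate using L'Hôpital or standard limits, then exponentiate.
  L = e^(7)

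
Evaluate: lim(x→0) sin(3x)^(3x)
This is an exponential indeterminate form.

For exponential indeterminate forms, take the natural log:
  Let L = lim(x→0) sin(3x)^(3x)
  Then ln(L) = lim(x→0) [exponent × ln(base)]
  Evaluate using L'Hôpital or standard limits, then exponentiate.
  L = 1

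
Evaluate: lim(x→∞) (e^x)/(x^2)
This is an ∞/∞ indeterminate form.

Apply L'Hôpital's rule: differentiate numerator and denominator separately.
  f(x) = e^(x)   ⇒   f'(x) = e^(x)
  g(x) = x^2   ⇒   g'(x) = 2·x
  lim(x→∞) f'(x)/g'(x) = lim(x→∞) (e^(x))/(2·x)
  = ∞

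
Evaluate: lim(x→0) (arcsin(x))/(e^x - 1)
This is a 0/0 indeterminate form.

Apply L'Hôpital's rule: differentiate numerator and denominator separately.
  f(x) = asin(x)   ⇒   f'(x) = 1/sqrt(1 - x^2)
  g(x) = e^(x) - 1   ⇒   g'(x) = e^(x)
  lim(x→0) f'(x)/g'(x) = lim(x→0) (1/sqrt(1 - x^2))/(e^(x))
  = 1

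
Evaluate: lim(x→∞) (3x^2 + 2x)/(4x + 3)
This is an ∞/∞ indeterminate form.

Apply L'Hôpital's rule: differentiate numerator and denominator separately.
  f(x) = 3·x^2 + 2·x   ⇒   f'(x) = 6·x + 2
  g(x) = 4·x + 3   ⇒   g'(x) = 4
  lim(x→∞) f'(x)/g'(x) = lim(x→∞) (6·x + 2)/(4)
  = ∞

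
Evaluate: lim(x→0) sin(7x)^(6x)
This is an exponential indeterminate form.

For exponential indeterminate forms, take the natural log:
  Let L = lim(x→0) sin(7x)^(6x)
  Then ln(L) = lim(x→0) [exponent × ln(base)]
  Evaluate using L'Hôpital or standard limits, then exponentiate.
  L = 1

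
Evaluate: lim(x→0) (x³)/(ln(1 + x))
This is a 0/0 indeterminate form.

Apply L'Hôpital's rule: differentiate numerator and denominator separately.
  f(x) = x^3   ⇒   f'(x) = 3·x^2
  g(x) = ln(x + 1)   ⇒   g'(x) = 1/(x + 1)
  lim(x→0) f'(x)/g'(x) = lim(x→0) (3·x^2)/(1/(x + 1))
  = 0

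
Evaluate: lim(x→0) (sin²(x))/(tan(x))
This is a 0/0 indeterminate form.

Apply L'Hôpital's rule: differentiate numerator and denominator separately.
  f(x) = sin(x)^2   ⇒   f'(x) = 2·sin(x)·cos(x)
  g(x) = tan(x)   ⇒   g'(x) = tan(x)^2 + 1
  lim(x→0) f'(x)/g'(x) = lim(x→0) (2·sin(x)·cos(x))/(tan(x)^2 + 1)
  = 0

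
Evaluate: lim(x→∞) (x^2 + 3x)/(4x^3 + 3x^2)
This is an ∞/∞ indeterminate form.

Apply L'Hôpital's rule: differentiate numerator and denominator separately.
  f(x) = x^2 + 3·x   ⇒   f'(x) = 2·x + 3
  g(x) = 4·x^3 + 3·x^2   ⇒   g'(x) = 12·x^2 + 6·x
  lim(x→∞) f'(x)/g'(x) = lim(x→∞) (2·x + 3)/(12·x^2 + 6·x)
  = 0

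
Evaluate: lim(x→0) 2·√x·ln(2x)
This is a 0·∞ indeterminate form.

Rewrite 0·∞ as a quotient (0/0 or ∞/∞ form), then apply L'Hôpital's rule:
  lim(x→0) 2·√x·ln(2x) = 0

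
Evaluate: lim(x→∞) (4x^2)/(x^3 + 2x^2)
This is an ∞/∞ indeterminate form.

Apply L'Hôpital's rule: differentiate numerator and denominator separately.
  f(x) = 4·x^2   ⇒   f'(x) = 8·x
  g(x) = x^3 + 2·x^2   ⇒   g'(x) = 3·x^2 + 4·x
  lim(x→∞) f'(x)/g'(x) = lim(x→∞) (8·x)/(3·x^2 + 4·x)
  = 0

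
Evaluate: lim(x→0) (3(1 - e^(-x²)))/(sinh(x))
This is a 0/0 indeterminate form.

Apply L'Hôpital's rule: differentiate numerator and denominator separately.
  f(x) = 3 - 3·e^(-x^2)   ⇒   f'(x) = 6·x·e^(-x^2)
  g(x) = sinh(x)   ⇒   g'(x) = cosh(x)
  lim(x→0) f'(x)/g'(x) = lim(x→0) (6·x·e^(-x^2))/(cosh(x))
  = 0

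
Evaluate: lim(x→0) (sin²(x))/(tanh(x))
This is a 0/0 indeterminate form.

Apply L'Hôpital's rule: differentiate numerator and denominator separately.
  f(x) = sin(x)^2   ⇒   f'(x) = 2·sin(x)·cos(x)
  g(x) = tanh(x)   ⇒   g'(x) = 1 - tanh(x)^2
  lim(x→0) f'(x)/g'(x) = lim(x→0) (2·sin(x)·cos(x))/(1 - tanh(x)^2)
  = 0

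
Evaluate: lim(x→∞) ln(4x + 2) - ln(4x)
This is an ∞-∞ indeterminate form.

Combine fractions or rationalize to convert ∞-∞ to 0/0 form:
  lim(x→∞) ln(4x + 2) - ln(4x) = 0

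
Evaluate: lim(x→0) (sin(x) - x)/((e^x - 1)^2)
This is a 0/0 indeterminate form.

Apply L'Hôpital's rule: differentiate numerator and denominator separately.
  f(x) = -x + sin(x)   ⇒   f'(x) = cos(x) - 1
  g(x) = (e^(x) - 1)^2   ⇒   g'(x) = 2·(e^(x) - 1)·e^(x)
  lim(x→0) f'(x)/g'(x) = lim(x→0) (cos(x) - 1)/(2·(e^(x) - 1)·e^(x))
  = 0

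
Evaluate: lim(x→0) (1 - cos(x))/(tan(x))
This is a 0/0 indeterminate form.

Apply L'Hôpital's rule: differentiate numerator and denominator separately.
  f(x) = 1 - cos(x)   ⇒   f'(x) = sin(x)
  g(x) = tan(x)   ⇒   g'(x) = tan(x)^2 + 1
  lim(x→0) f'(x)/g'(x) = lim(x→0) (sin(x))/(tan(x)^2 + 1)
  = 0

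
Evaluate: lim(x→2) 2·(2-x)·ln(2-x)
This is a 0·∞ indeterminate form.

Rewrite 0·∞ as a quotient (0/0 or ∞/∞ form), then apply L'Hôpital's rule:
  lim(x→2) 2·(2-x)·ln(2-x) = 0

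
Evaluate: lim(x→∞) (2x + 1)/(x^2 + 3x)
This is an ∞/∞ indeterminate form.

Apply L'Hôpital's rule: differentiate numerator and denominator separately.
  f(x) = 2·x + 1   ⇒   f'(x) = 2
  g(x) = x^2 + 3·x   ⇒   g'(x) = 2·x + 3
  lim(x→∞) f'(x)/g'(x) = lim(x→∞) (2)/(2·x + 3)
  = 0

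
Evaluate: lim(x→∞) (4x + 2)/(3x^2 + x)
This is an ∞/∞ indeterminate form.

Apply L'Hôpital's rule: differentiate numerator and denominator separately.
  f(x) = 4·x + 2   ⇒   f'(x) = 4
  g(x) = 3·x^2 + x   ⇒   g'(x) = 6·x + 1
  lim(x→∞) f'(x)/g'(x) = lim(x→∞) (4)/(6·x + 1)
  = 0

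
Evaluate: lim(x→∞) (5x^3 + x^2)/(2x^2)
This is an ∞/∞ indeterminate form.

Apply L'Hôpital's rule: differentiate numerator and denominator separately.
  f(x) = 5·x^3 + x^2   ⇒   f'(x) = 15·x^2 + 2·x
  g(x) = 2·x^2   ⇒   g'(x) = 4·x
  lim(x→∞) f'(x)/g'(x) = lim(x→∞) (15·x^2 + 2·x)/(4·x)
  = ∞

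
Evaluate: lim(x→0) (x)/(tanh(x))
This is a 0/0 indeterminate form.

Apply L'Hôpital's rule: differentiate numerator and denominator separately.
  f(x) = x   ⇒   f'(x) = 1
  g(x) = tanh(x)   ⇒   g'(x) = 1 - tanh(x)^2
  lim(x→0) f'(x)/g'(x) = lim(x→0) (1)/(1 - tanh(x)^2)
  = 1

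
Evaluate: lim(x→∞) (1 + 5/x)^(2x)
This is an exponential indeterminate form.

For exponential indeterminate forms, take the natural log:
  Let L = lim(x→∞) (1 + 5/x)^(2x)
  Then ln(L) = lim(x→∞) [exponent × ln(base)]
  Evaluate using L'Hôpital or standard limits, then exponentiate.
  L = e^(10)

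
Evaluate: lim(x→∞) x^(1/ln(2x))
This is an exponential indeterminate form.

For exponential indeterminate forms, take the natural log:
  Let L = lim(x→∞) x^(1/ln(2x))
  Then ln(L) = lim(x→∞) [exponent × ln(base)]
  Evaluate using L'Hôpital or standard limits, then exponentiate.
  L = e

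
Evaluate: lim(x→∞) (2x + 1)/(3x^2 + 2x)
This is an ∞/∞ indeterminate form.

Apply L'Hôpital's rule: differentiate numerator and denominator separately.
  f(x) = 2·x + 1   ⇒   f'(x) = 2
  g(x) = 3·x^2 + 2·x   ⇒   g'(x) = 6·x + 2
  lim(x→∞) f'(x)/g'(x) = lim(x→∞) (2)/(6·x + 2)
  = 0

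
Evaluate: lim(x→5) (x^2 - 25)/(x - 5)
This is a standard limit.

Factor or rationalize the expression:
  lim(x→5) (x^2 - 25)/(x - 5) = 10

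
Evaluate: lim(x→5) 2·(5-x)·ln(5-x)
This is a 0·∞ indeterminate form.

Rewrite 0·∞ as a quotient (0/0 or ∞/∞ form), then apply L'Hôpital's rule:
  lim(x→5) 2·(5-x)·ln(5-x) = 0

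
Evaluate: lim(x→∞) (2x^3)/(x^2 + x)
This is an ∞/∞ indeterminate form.

Apply L'Hôpital's rule: differentiate numerator and denominator separately.
  f(x) = 2·x^3   ⇒   f'(x) = 6·x^2
  g(x) = x^2 + x   ⇒   g'(x) = 2·x + 1
  lim(x→∞) f'(x)/g'(x) = lim(x→∞) (6·x^2)/(2·x + 1)
  = ∞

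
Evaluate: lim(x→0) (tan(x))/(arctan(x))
This is a 0/0 indeterminate form.

Apply L'Hôpital's rule: differentiate numerator and denominator separately.
  f(x) = tan(x)   ⇒   f'(x) = tan(x)^2 + 1
  g(x) = atan(x)   ⇒   g'(x) = 1/(x^2 + 1)
  lim(x→0) f'(x)/g'(x) = lim(x→0) (tan(x)^2 + 1)/(1/(x^2 + 1))
  = 1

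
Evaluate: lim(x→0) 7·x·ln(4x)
This is a 0·∞ indeterminate form.

Rewrite 0·∞ as a quotient (0/0 or ∞/∞ form), then apply L'Hôpital's rule:
  lim(x→0) 7·x·ln(4x) = 0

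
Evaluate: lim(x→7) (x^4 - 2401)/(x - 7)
This is a standard limit.

Factor or rationalize the expression:
  lim(x→7) (x^4 - 2401)/(x - 7) = 1372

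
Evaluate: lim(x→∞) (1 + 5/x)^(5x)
This is an exponential indeterminate form.

For exponential indeterminate forms, take the natural log:
  Let L = lim(x→∞) (1 + 5/x)^(5x)
  Then ln(L) = lim(x→∞) [exponent × ln(base)]
  Evaluate using L'Hôpital or standard limits, then exponentiate.
  L = e^(25)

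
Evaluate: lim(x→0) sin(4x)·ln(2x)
This is a 0·∞ indeterminate form.

Rewrite 0·∞ as a quotient (0/0 or ∞/∞ form), then apply L'Hôpital's rule:
  lim(x→0) sin(4x)·ln(2x) = 0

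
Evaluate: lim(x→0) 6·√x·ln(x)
This is a 0·∞ indeterminate form.

Rewrite 0·∞ as a quotient (0/0 or ∞/∞ form), then apply L'Hôpital's rule:
  lim(x→0) 6·√x·ln(x) = 0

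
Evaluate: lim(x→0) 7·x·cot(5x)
This is a 0·∞ indeterminate form.

Rewrite 0·∞ as a quotient (0/0 or ∞/∞ form), then apply L'Hôpital's rule:
  lim(x→0) 7·x·cot(5x) = 7/5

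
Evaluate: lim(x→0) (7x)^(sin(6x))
This is an exponential indeterminate form.

For exponential indeterminate forms, take the natural log:
  Let L = lim(x→0) (7x)^(sin(6x))
  Then ln(L) = lim(x→0) [exponent × ln(base)]
  Evaluate using L'Hôpital or standard limits, then exponentiate.
  L = 1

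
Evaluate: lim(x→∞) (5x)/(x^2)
This is an ∞/∞ indeterminate form.

Apply L'Hôpital's rule: differentiate numerator and denominator separately.
  f(x) = 5·x   ⇒   f'(x) = 5
  g(x) = x^2   ⇒   g'(x) = 2·x
  lim(x→∞) f'(x)/g'(x) = lim(x→∞) (5)/(2·x)
  = 0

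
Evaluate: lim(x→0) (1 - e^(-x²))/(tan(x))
This is a 0/0 indeterminate form.

Apply L'Hôpital's rule: differentiate numerator and denominator separately.
  f(x) = 1 - e^(-x^2)   ⇒   f'(x) = 2·x·e^(-x^2)
  g(x) = tan(x)   ⇒   g'(x) = tan(x)^2 + 1
  lim(x→0) f'(x)/g'(x) = lim(x→0) (2·x·e^(-x^2))/(tan(x)^2 + 1)
  = 0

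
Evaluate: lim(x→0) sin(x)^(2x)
This is an exponential indeterminate form.

For exponential indeterminate forms, take the natural log:
  Let L = lim(x→0) sin(x)^(2x)
  Then ln(L) = lim(x→0) [exponent × ln(base)]
  Evaluate using L'Hôpital or standard limits, then exponentiate.
  L = 1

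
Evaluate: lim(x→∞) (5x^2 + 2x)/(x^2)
This is an ∞/∞ indeterminate form.

Apply L'Hôpital's rule: differentiate numerator and denominator separately.
  f(x) = 5·x^2 + 2·x   ⇒   f'(x) = 10·x + 2
  g(x) = x^2   ⇒   g'(x) = 2·x
  lim(x→∞) f'(x)/g'(x) = lim(x→∞) (10·x + 2)/(2·x)
  = 5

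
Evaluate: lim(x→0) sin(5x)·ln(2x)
This is a 0·∞ indeterminate form.

Rewrite 0·∞ as a quotient (0/0 or ∞/∞ form), then apply L'Hôpital's rule:
  lim(x→0) sin(5x)·ln(2x) = 0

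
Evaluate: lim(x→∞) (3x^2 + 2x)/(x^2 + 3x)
This is an ∞/∞ indeterminate form.

Apply L'Hôpital's rule: differentiate numerator and denominator separately.
  f(x) = 3·x^2 + 2·x   ⇒   f'(x) = 6·x + 2
  g(x) = x^2 + 3·x   ⇒   g'(x) = 2·x + 3
  lim(x→∞) f'(x)/g'(x) = lim(x→∞) (6·x + 2)/(2·x + 3)
  = 3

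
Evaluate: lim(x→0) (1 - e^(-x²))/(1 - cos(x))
This is a 0/0 indeterminate form.

Apply L'Hôpital's rule: differentiate numerator and denominator separately.
  f(x) = 1 - e^(-x^2)   ⇒   f'(x) = 2·x·e^(-x^2)
  g(x) = 1 - cos(x)   ⇒   g'(x) = sin(x)
  lim(x→0) f'(x)/g'(x) = lim(x→0) (2·x·e^(-x^2))/(sin(x))
  = 2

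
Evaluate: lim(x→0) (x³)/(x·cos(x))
This is a 0/0 indeterminate form.

Apply L'Hôpital's rule: differentiate numerator and denominator separately.
  f(x) = x^3   ⇒   f'(x) = 3·x^2
  g(x) = x·cos(x)   ⇒   g'(x) = -x·sin(x) + cos(x)
  lim(x→0) f'(x)/g'(x) = lim(x→0) (3·x^2)/(-x·sin(x) + cos(x))
  = 0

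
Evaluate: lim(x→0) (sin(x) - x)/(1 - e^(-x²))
This is a 0/0 indeterminate form.

Apply L'Hôpital's rule: differentiate numerator and denominator separately.
  f(x) = -x + sin(x)   ⇒   f'(x) = cos(x) - 1
  g(x) = 1 - e^(-x^2)   ⇒   g'(x) = 2·x·e^(-x^2)
  lim(x→0) f'(x)/g'(x) = lim(x→0) (cos(x) - 1)/(2·x·e^(-x^2))
  = 0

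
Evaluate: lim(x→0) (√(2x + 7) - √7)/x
This is a standard limit.

Factor or rationalize the expression:
  lim(x→0) (√(2x + 7) - √7)/x = sqrt(7)/7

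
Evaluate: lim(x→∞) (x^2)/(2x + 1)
This is an ∞/∞ indeterminate form.

Apply L'Hôpital's rule: differentiate numerator and denominator separately.
  f(x) = x^2   ⇒   f'(x) = 2·x
  g(x) = 2·x + 1   ⇒   g'(x) = 2
  lim(x→∞) f'(x)/g'(x) = lim(x→∞) (2·x)/(2)
  = ∞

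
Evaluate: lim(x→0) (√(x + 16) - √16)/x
This is a standard limit.

Factor or rationalize the expression:
  lim(x→0) (√(x + 16) - √16)/x = 1/8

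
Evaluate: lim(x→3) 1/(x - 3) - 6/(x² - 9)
This is an ∞-∞ indeterminate form.

Combine fractions or rationalize to convert ∞-∞ to 0/0 form:
  lim(x→3) 1/(x - 3) - 6/(x² - 9) = 1/6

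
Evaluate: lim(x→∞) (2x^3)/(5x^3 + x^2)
This is an ∞/∞ indeterminate form.

Apply L'Hôpital's rule: differentiate numerator and denominator separately.
  f(x) = 2·x^3   ⇒   f'(x) = 6·x^2
  g(x) = 5·x^3 + x^2   ⇒   g'(x) = 15·x^2 + 2·x
  lim(x→∞) f'(x)/g'(x) = lim(x→∞) (6·x^2)/(15·x^2 + 2·x)
  = 2/5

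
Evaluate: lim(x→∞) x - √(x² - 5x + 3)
This is an ∞-∞ indeterminate form.

Combine fractions or rationalize to convert ∞-∞ to 0/0 form:
  lim(x→∞) x - √(x² - 5x + 3) = 5/2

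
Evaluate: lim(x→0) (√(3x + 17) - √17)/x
This is a standard limit.

Factor or rationalize the expression:
  lim(x→0) (√(3x + 17) - √17)/x = 3·sqrt(17)/34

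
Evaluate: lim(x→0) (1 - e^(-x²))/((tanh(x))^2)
This is a 0/0 indeterminate form.

Apply L'Hôpital's rule: differentiate numerator and denominator separately.
  f(x) = 1 - e^(-x^2)   ⇒   f'(x) = 2·x·e^(-x^2)
  g(x) = tanh(x)^2   ⇒   g'(x) = (2 - 2·tanh(x)^2)·tanh(x)
  lim(x→0) f'(x)/g'(x) = lim(x→0) (2·x·e^(-x^2))/((2 - 2·tanh(x)^2)·tanh(x))
  = 1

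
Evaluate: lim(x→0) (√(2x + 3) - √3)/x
This is a standard limit.

Factor or rationalize the expression:
  lim(x→0) (√(2x + 3) - √3)/x = sqrt(3)/3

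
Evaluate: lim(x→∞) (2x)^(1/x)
This is an exponential indeterminate form.

For exponential indeterminate forms, take the natural log:
  Let L = lim(x→∞) (2x)^(1/x)
  Then ln(L) = lim(x→∞) [exponent × ln(base)]
  Evaluate using L'Hôpital or standard limits, then exponentiate.
  L = 1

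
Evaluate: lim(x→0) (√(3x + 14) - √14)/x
This is a standard limit.

Factor or rationalize the expression:
  lim(x→0) (√(3x + 14) - √14)/x = 3·sqrt(14)/28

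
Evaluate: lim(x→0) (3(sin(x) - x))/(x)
This is a 0/0 indeterminate form.

Apply L'Hôpital's rule: differentiate numerator and denominator separately.
  f(x) = -3·x + 3·sin(x)   ⇒   f'(x) = 3·cos(x) - 3
  g(x) = x   ⇒   g'(x) = 1
  lim(x→0) f'(x)/g'(x) = lim(x→0) (3·cos(x) - 3)/(1)
  = 0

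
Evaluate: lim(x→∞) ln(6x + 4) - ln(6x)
This is an ∞-∞ indeterminate form.

Combine fractions or rationalize to convert ∞-∞ to 0/0 form:
  lim(x→∞) ln(6x + 4) - ln(6x) = 0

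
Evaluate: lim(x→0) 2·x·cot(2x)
This is a 0·∞ indeterminate form.

Rewrite 0·∞ as a quotient (0/0 or ∞/∞ form), then apply L'Hôpital's rule:
  lim(x→0) 2·x·cot(2x) = 1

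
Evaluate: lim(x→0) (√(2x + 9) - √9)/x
This is a standard limit.

Factor or rationalize the expression:
  lim(x→0) (√(2x + 9) - √9)/x = 1/3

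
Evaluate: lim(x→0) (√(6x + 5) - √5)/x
This is a standard limit.

Factor or rationalize the expression:
  lim(x→0) (√(6x + 5) - √5)/x = 3·sqrt(5)/5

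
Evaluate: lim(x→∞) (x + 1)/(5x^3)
This is an ∞/∞ indeterminate form.

Apply L'Hôpital's rule: differentiate numerator and denominator separately.
  f(x) = x + 1   ⇒   f'(x) = 1
  g(x) = 5·x^3   ⇒   g'(x) = 15·x^2
  lim(x→∞) f'(x)/g'(x) = lim(x→∞) (1)/(15·x^2)
  = 0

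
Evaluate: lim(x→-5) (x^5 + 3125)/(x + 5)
This is a standard limit.

Factor or rationalize the expression:
  lim(x→-5) (x^5 + 3125)/(x + 5) = 3125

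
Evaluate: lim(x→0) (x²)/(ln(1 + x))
This is a 0/0 indeterminate form.

Apply L'Hôpital's rule: differentiate numerator and denominator separately.
  f(x) = x^2   ⇒   f'(x) = 2·x
  g(x) = ln(x + 1)   ⇒   g'(x) = 1/(x + 1)
  lim(x→0) f'(x)/g'(x) = lim(x→0) (2·x)/(1/(x + 1))
  = 0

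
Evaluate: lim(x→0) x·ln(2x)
This is a 0·∞ indeterminate form.

Rewrite 0·∞ as a quotient (0/0 or ∞/∞ form), then apply L'Hôpital's rule:
  lim(x→0) x·ln(2x) = 0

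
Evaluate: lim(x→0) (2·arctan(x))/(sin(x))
This is a 0/0 indeterminate form.

Apply L'Hôpital's rule: differentiate numerator and denominator separately.
  f(x) = 2·atan(x)   ⇒   f'(x) = 2/(x^2 + 1)
  g(x) = sin(x)   ⇒   g'(x) = cos(x)
  lim(x→0) f'(x)/g'(x) = lim(x→0) (2/(x^2 + 1))/(cos(x))
  = 2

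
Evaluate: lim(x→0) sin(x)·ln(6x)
This is a 0·∞ indeterminate form.

Rewrite 0·∞ as a quotient (0/0 or ∞/∞ form), then apply L'Hôpital's rule:
  lim(x→0) sin(x)·ln(6x) = 0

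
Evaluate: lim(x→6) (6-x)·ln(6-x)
This is a 0·∞ indeterminate form.

Rewrite 0·∞ as a quotient (0/0 or ∞/∞ form), then apply L'Hôpital's rule:
  lim(x→6) (6-x)·ln(6-x) = 0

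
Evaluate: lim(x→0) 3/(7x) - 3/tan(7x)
This is an ∞-∞ indeterminate form.

Combine fractions or rationalize to convert ∞-∞ to 0/0 form:
  lim(x→0) 3/(7x) - 3/tan(7x) = 0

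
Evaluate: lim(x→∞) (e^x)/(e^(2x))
This is an ∞/∞ indeterminate form.

Apply L'Hôpital's rule: differentiate numerator and denominator separately.
  f(x) = e^(x)   ⇒   f'(x) = e^(x)
  g(x) = e^(2·x)   ⇒   g'(x) = 2·e^(2·x)
  lim(x→∞) f'(x)/g'(x) = lim(x→∞) (e^(x))/(2·e^(2·x))
  = 0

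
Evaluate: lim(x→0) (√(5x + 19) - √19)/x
This is a standard limit.

Factor or rationalize the expression:
  lim(x→0) (√(5x + 19) - √19)/x = 5·sqrt(19)/38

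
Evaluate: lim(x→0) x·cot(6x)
This is a 0·∞ indeterminate form.

Rewrite 0·∞ as a quotient (0/0 or ∞/∞ form), then apply L'Hôpital's rule:
  lim(x→0) x·cot(6x) = 1/6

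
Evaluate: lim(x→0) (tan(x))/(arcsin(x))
This is a 0/0 indeterminate form.

Apply L'Hôpital's rule: differentiate numerator and denominator separately.
  f(x) = tan(x)   ⇒   f'(x) = tan(x)^2 + 1
  g(x) = asin(x)   ⇒   g'(x) = 1/sqrt(1 - x^2)
  lim(x→0) f'(x)/g'(x) = lim(x→0) (tan(x)^2 + 1)/(1/sqrt(1 - x^2))
  = 1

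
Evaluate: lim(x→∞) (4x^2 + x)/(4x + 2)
This is an ∞/∞ indeterminate form.

Apply L'Hôpital's rule: differentiate numerator and denominator separately.
  f(x) = 4·x^2 + x   ⇒   f'(x) = 8·x + 1
  g(x) = 4·x + 2   ⇒   g'(x) = 4
  lim(x→∞) f'(x)/g'(x) = lim(x→∞) (8·x + 1)/(4)
  = ∞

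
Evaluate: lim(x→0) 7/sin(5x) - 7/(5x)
This is an ∞-∞ indeterminate form.

Combine fractions or rationalize to convert ∞-∞ to 0/0 form:
  lim(x→0) 7/sin(5x) - 7/(5x) = 0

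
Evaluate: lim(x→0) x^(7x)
This is an exponential indeterminate form.

For exponential indeterminate forms, take the natural log:
  Let L = lim(x→0) x^(7x)
  Then ln(L) = lim(x→0) [exponent × ln(base)]
  Evaluate using L'Hôpital or standard limits, then exponentiate.
  L = 1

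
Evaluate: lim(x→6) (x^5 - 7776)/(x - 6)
This is a standard limit.

Factor or rationalize the expression:
  lim(x→6) (x^5 - 7776)/(x - 6) = 6480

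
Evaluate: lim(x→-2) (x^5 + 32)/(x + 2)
This is a standard limit.

Factor or rationalize the expression:
  lim(x→-2) (x^5 + 32)/(x + 2) = 80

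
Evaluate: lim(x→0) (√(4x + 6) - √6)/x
This is a standard limit.

Factor or rationalize the expression:
  lim(x→0) (√(4x + 6) - √6)/x = sqrt(6)/3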